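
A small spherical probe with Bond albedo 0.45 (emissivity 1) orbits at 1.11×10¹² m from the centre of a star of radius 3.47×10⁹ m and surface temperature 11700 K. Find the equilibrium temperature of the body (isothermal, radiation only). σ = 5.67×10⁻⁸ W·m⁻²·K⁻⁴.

The star's surface emits σT_*⁴; at distance d the flux is S = σT_*⁴(R_*/d)².
S = 5.67×10⁻⁸·(11700)⁴·(3.47×10⁹/1.11×10¹²)² = 10380 W/m².
For an isothermal sphere T⁴ = (1−a)S/(4σ) = 2.518×10¹⁰ K⁴.

T ≈ 398 K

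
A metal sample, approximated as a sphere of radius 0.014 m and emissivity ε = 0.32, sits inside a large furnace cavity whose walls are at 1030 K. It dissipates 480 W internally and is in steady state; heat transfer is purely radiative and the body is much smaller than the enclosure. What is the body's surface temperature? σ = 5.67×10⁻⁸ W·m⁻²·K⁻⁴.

For a small grey body in a large enclosure, net radiated power = εσA(T⁴ − T_w⁴).
Steady state: P = εσA(T⁴ − T_w⁴) with A = 4πr² = 0.002463 m².
T⁴ = P/(εσA) + T_w⁴ = 480/(0.32·5.67×10⁻⁸·0.002463) + (1030)⁴
    = 1.074×10¹³ + 1.126×10¹² = 1.187×10¹³ K⁴.

T ≈ 1860 K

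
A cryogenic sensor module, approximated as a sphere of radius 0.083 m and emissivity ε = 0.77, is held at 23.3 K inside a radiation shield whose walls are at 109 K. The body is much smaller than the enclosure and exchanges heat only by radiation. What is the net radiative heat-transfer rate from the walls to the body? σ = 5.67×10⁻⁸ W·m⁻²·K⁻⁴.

For a small grey body in a large enclosure: P_net = εσA(T_body⁴ − T_wall⁴).
A = 4πr² = 0.08657 m²; T_body⁴ − T_wall⁴ = 2.947×10⁵ − 1.412×10⁸ = -1.409×10⁸ K⁴.
|P_net| = 0.77·5.67×10⁻⁸·0.08657·1.409×10⁸.

P_net ≈ 0.532 W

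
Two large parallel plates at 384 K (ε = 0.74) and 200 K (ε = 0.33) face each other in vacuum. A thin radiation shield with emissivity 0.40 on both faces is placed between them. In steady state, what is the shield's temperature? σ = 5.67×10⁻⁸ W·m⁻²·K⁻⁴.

T_s ≈ 344 K

In steady state the net flux on the hot side equals that on the cold side.
σ(T₁⁴−T_s⁴)/D₁ = σ(T_s⁴−T₂⁴)/D₂, with D₁ = 1/ε₁+1/ε_s−1 = 2.851, D₂ = 1/ε_s+1/ε₂−1 = 4.530.
Solve for T_s⁴: T_s⁴ = (D₂·T₁⁴ + D₁·T₂⁴)/(D₁+D₂) = 1.396×10¹⁰ K⁴.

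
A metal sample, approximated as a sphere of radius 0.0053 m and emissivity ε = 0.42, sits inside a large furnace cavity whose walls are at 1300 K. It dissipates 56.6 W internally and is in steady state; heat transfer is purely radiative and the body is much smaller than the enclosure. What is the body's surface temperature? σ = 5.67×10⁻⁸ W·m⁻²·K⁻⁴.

For a small grey body in a large enclosure, net radiated power = εσA(T⁴ − T_w⁴).
Steady state: P = εσA(T⁴ − T_w⁴) with A = 4πr² = 3.530×10⁻⁴ m².
T⁴ = P/(εσA) + T_w⁴ = 56.6/(0.42·5.67×10⁻⁸·3.530×10⁻⁴) + (1300)⁴
    = 6.733×10¹² + 2.856×10¹² = 9.589×10¹² K⁴.

T ≈ 1760 K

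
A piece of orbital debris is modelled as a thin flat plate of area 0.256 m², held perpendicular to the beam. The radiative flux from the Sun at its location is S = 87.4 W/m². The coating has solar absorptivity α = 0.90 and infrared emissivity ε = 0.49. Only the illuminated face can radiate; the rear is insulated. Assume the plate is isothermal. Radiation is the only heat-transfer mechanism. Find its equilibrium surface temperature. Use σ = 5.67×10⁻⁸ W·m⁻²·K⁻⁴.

At equilibrium, absorbed power = emitted power.
Absorbing cross-section = A = 0.2560 m²; emitting surface = A = 0.2560 m² (ratio 1).
αS·A_cross = εσ·A_surf·T⁴  ⇒  T⁴ = αS/(ε·1σ).
T⁴ = 0.900·87.4/(0.49·1·5.67×10⁻⁸) = 2.831×10⁹ K⁴.
T = (2.831×10⁹)^(1/4).

T ≈ 231 K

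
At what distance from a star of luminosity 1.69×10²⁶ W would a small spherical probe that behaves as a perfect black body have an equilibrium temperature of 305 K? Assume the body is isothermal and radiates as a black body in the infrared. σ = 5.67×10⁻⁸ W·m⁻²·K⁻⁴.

d ≈ 8.28×10¹⁰ m

For an isothermal black-emitting sphere, (1−a)S·πr² = σ·4πr²·T⁴ ⇒ S = 4σT⁴/(1−a).
S = 4·5.67×10⁻⁸·(305)⁴/1.00 = 1963 W/m².
Flux falls as S = L/(4πd²), so d = √(L/(4πS)) = √(1.69×10²⁶/(4π·1963)).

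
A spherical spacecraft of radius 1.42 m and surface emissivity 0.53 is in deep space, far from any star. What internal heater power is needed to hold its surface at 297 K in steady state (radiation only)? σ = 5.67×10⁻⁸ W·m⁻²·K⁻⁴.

P = εσ·4πr²·T⁴.
4πr² = 25.34 m²; T⁴ = 7.781×10⁹ K⁴.
P = 0.53·5.67×10⁻⁸·25.34·7.781×10⁹.

P ≈ 5920 W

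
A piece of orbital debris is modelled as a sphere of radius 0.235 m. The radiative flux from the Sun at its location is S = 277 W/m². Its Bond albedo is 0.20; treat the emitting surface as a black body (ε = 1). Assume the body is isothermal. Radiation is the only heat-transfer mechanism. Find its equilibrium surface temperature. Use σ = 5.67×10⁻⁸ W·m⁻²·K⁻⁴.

At equilibrium, absorbed power = emitted power.
Absorbing cross-section = πr² = 0.1735 m²; emitting surface = 4πr² = 0.6940 m² (ratio 4).
(1−a)S·A_cross = εσ·A_surf·T⁴  ⇒  T⁴ = (1−a)S/(4σ).
T⁴ = 0.800·277/(4·5.67×10⁻⁸) = 9.771×10⁸ K⁴.
T = (9.771×10⁸)^(1/4).

T ≈ 177 K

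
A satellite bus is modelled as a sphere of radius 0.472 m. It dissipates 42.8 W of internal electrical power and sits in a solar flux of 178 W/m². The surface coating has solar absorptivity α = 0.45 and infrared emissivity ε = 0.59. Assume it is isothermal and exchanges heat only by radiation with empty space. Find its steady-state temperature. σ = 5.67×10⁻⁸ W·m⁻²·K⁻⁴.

At steady state, absorbed solar power + internal power = radiated power.
Absorbed: α·S·A_cross = 0.45·178·0.6999 = 56.06 W (cross-section πr²).
Total input = 56.06 + 42.8 = 98.86 W.
Radiated: εσ·A_surf·T⁴ with A_surf = 4πr² = 2.800 m².
T⁴ = 98.86/(0.59·5.67×10⁻⁸·2.800) = 1.056×10⁹ K⁴.

T ≈ 180 K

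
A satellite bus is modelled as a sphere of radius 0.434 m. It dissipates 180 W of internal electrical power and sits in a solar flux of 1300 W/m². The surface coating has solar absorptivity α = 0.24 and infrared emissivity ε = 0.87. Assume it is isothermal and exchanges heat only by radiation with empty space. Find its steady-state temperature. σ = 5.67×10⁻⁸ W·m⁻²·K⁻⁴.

T ≈ 236 K

At steady state, absorbed solar power + internal power = radiated power.
Absorbed: α·S·A_cross = 0.24·1300·0.5917 = 184.6 W (cross-section πr²).
Total input = 184.6 + 180 = 364.6 W.
Radiated: εσ·A_surf·T⁴ with A_surf = 4πr² = 2.367 m².
T⁴ = 364.6/(0.87·5.67×10⁻⁸·2.367) = 3.123×10⁹ K⁴.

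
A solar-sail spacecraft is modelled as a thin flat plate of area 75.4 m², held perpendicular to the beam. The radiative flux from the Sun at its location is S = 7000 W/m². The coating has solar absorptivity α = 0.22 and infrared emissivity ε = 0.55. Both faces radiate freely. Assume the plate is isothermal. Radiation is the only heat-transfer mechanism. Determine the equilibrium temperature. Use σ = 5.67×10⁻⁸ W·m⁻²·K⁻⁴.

At equilibrium, absorbed power = emitted power.
Absorbing cross-section = A = 75.40 m²; emitting surface = 2A = 150.8 m² (ratio 2).
αS·A_cross = εσ·A_surf·T⁴  ⇒  T⁴ = αS/(ε·2σ).
T⁴ = 0.220·7000/(0.55·2·5.67×10⁻⁸) = 2.469×10¹⁰ K⁴.
T = (2.469×10¹⁰)^(1/4).

T ≈ 396 K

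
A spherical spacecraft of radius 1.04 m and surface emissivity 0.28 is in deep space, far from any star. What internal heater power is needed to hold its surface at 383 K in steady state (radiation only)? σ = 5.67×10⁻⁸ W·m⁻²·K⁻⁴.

P = εσ·4πr²·T⁴.
4πr² = 13.59 m²; T⁴ = 2.152×10¹⁰ K⁴.
P = 0.28·5.67×10⁻⁸·13.59·2.152×10¹⁰.

P ≈ 4640 W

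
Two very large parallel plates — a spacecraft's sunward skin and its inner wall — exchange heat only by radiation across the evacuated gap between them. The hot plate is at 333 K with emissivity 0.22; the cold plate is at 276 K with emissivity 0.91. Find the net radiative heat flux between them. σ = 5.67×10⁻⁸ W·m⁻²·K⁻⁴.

For two infinite grey parallel plates, q = σ(T₁⁴ − T₂⁴)/(1/ε₁ + 1/ε₂ − 1).
T₁⁴ − T₂⁴ = 1.230×10¹⁰ − 5.803×10⁹ = 6.494×10⁹ K⁴.
1/ε₁ + 1/ε₂ − 1 = 4.545 + 1.099 − 1 = 4.644.
q = 5.67×10⁻⁸ × 6.494×10⁹ / 4.644.

q ≈ 79.3 W/m²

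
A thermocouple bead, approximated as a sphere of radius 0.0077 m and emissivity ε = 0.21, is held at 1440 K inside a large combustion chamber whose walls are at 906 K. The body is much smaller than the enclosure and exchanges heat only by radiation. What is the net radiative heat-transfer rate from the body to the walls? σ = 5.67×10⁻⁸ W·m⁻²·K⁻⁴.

P_net ≈ 32.2 W

For a small grey body in a large enclosure: P_net = εσA(T_body⁴ − T_wall⁴).
A = 4πr² = 7.451×10⁻⁴ m²; T_body⁴ − T_wall⁴ = 4.300×10¹² − 6.738×10¹¹ = 3.626×10¹² K⁴.
|P_net| = 0.21·5.67×10⁻⁸·7.451×10⁻⁴·3.626×10¹².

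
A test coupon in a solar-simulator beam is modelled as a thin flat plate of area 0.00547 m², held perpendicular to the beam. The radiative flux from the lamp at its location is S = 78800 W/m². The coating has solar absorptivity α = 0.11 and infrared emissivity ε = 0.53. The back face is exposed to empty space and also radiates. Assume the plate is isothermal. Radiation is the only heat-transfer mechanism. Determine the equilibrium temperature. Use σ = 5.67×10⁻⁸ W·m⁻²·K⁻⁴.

T ≈ 616 K

At equilibrium, absorbed power = emitted power.
Absorbing cross-section = A = 0.005470 m²; emitting surface = 2A = 0.01094 m² (ratio 2).
αS·A_cross = εσ·A_surf·T⁴  ⇒  T⁴ = αS/(ε·2σ).
T⁴ = 0.110·78800/(0.53·2·5.67×10⁻⁸) = 1.442×10¹¹ K⁴.
T = (1.442×10¹¹)^(1/4).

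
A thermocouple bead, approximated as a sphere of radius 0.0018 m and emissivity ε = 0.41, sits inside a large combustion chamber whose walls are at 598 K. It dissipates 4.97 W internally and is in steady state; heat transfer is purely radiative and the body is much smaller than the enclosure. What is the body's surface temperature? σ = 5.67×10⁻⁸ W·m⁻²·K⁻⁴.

T ≈ 1520 K

For a small grey body in a large enclosure, net radiated power = εσA(T⁴ − T_w⁴).
Steady state: P = εσA(T⁴ − T_w⁴) with A = 4πr² = 4.072×10⁻⁵ m².
T⁴ = P/(εσA) + T_w⁴ = 4.97/(0.41·5.67×10⁻⁸·4.072×10⁻⁵) + (598)⁴
    = 5.251×10¹² + 1.279×10¹¹ = 5.379×10¹² K⁴.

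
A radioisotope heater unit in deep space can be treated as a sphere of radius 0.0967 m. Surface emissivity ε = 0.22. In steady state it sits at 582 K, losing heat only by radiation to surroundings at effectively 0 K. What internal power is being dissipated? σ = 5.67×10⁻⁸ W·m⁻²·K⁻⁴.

Steady state: P = εσA T⁴.
A = 4πr² = 0.1175 m²; T⁴ = (582)⁴ = 1.147×10¹¹ K⁴.
P = 0.22 × 5.67×10⁻⁸ × 0.1175 × 1.147×10¹¹.

P ≈ 168 W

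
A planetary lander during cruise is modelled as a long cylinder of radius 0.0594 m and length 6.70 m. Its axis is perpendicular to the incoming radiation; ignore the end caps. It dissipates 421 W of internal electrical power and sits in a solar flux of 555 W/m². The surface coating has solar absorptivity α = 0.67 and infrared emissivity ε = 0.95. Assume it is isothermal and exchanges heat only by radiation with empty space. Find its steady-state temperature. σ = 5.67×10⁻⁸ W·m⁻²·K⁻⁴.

T ≈ 270 K

At steady state, absorbed solar power + internal power = radiated power.
Absorbed: α·S·A_cross = 0.67·555·0.7960 = 296.0 W (cross-section 2rL).
Total input = 296.0 + 421 = 717.0 W.
Radiated: εσ·A_surf·T⁴ with A_surf = 2πrL = 2.501 m².
T⁴ = 717.0/(0.95·5.67×10⁻⁸·2.501) = 5.323×10⁹ K⁴.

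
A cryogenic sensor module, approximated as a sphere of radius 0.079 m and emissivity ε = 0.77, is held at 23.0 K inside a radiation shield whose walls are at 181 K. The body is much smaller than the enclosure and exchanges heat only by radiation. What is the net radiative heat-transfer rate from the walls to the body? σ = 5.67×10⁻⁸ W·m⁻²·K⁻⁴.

For a small grey body in a large enclosure: P_net = εσA(T_body⁴ − T_wall⁴).
A = 4πr² = 0.07843 m²; T_body⁴ − T_wall⁴ = 2.798×10⁵ − 1.073×10⁹ = -1.073×10⁹ K⁴.
|P_net| = 0.77·5.67×10⁻⁸·0.07843·1.073×10⁹.

P_net ≈ 3.67 W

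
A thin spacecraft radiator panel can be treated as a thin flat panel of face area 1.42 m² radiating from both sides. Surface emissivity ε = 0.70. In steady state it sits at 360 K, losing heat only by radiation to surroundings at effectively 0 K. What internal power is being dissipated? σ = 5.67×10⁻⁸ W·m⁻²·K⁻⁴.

P ≈ 1890 W

Steady state: P = εσA T⁴.
A = 2·1.42 = 2.840 m²; T⁴ = (360)⁴ = 1.680×10¹⁰ K⁴.
P = 0.70 × 5.67×10⁻⁸ × 2.840 × 1.680×10¹⁰.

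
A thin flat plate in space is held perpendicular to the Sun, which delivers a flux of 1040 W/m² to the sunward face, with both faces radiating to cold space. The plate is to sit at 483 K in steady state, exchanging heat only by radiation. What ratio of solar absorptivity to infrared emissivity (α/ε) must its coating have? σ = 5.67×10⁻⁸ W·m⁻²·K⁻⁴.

α/ε ≈ 5.93

Balance: αS·A = εσ·2A·T⁴ ⇒ α/ε = 2σT⁴/S.
α/ε = 2·5.67×10⁻⁸·(483)⁴/1040 = 2·5.67×10⁻⁸·5.442×10¹⁰/1040.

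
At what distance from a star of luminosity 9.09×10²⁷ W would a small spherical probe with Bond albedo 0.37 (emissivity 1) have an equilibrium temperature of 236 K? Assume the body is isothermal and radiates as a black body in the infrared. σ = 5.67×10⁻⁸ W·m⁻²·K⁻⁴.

For an isothermal black-emitting sphere, (1−a)S·πr² = σ·4πr²·T⁴ ⇒ S = 4σT⁴/(1−a).
S = 4·5.67×10⁻⁸·(236)⁴/0.630 = 1117 W/m².
Flux falls as S = L/(4πd²), so d = √(L/(4πS)) = √(9.09×10²⁷/(4π·1117)).

d ≈ 8.05×10¹¹ m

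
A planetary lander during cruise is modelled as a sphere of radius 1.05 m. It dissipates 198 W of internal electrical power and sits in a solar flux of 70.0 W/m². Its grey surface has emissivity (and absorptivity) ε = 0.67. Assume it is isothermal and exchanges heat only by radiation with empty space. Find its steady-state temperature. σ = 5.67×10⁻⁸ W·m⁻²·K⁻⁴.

At steady state, absorbed solar power + internal power = radiated power.
Absorbed: α·S·A_cross = 0.67·70.0·3.464 = 162.4 W (cross-section πr²).
Total input = 162.4 + 198 = 360.4 W.
Radiated: εσ·A_surf·T⁴ with A_surf = 4πr² = 13.85 m².
T⁴ = 360.4/(0.67·5.67×10⁻⁸·13.85) = 6.848×10⁸ K⁴.

T ≈ 162 K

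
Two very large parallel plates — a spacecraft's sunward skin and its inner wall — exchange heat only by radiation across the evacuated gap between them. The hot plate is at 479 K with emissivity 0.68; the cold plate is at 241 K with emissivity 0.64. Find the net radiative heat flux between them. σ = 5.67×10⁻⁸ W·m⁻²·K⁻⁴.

For two infinite grey parallel plates, q = σ(T₁⁴ − T₂⁴)/(1/ε₁ + 1/ε₂ − 1).
T₁⁴ − T₂⁴ = 5.264×10¹⁰ − 3.373×10⁹ = 4.927×10¹⁰ K⁴.
1/ε₁ + 1/ε₂ − 1 = 1.471 + 1.562 − 1 = 2.033.
q = 5.67×10⁻⁸ × 4.927×10¹⁰ / 2.033.

q ≈ 1370 W/m²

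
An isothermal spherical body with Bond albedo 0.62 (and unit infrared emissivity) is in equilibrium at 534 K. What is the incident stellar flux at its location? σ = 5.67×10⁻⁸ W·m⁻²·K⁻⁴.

S ≈ 48500 W/m²

(1−a)S·πr² = σ·4πr²·T⁴ ⇒ S = 4σT⁴/(1−a).
S = 4·5.67×10⁻⁸·8.131×10¹⁰/0.380.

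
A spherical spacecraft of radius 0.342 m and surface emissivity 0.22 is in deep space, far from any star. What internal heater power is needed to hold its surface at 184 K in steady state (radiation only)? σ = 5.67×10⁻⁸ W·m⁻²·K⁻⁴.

P ≈ 21.0 W

P = εσ·4πr²·T⁴.
4πr² = 1.470 m²; T⁴ = 1.146×10⁹ K⁴.
P = 0.22·5.67×10⁻⁸·1.470·1.146×10⁹.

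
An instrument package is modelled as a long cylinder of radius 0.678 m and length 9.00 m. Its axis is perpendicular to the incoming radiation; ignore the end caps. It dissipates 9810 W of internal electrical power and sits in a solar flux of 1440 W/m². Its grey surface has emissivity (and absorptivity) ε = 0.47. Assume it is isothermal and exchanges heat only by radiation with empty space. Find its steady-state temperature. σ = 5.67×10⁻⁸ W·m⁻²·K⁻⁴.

At steady state, absorbed solar power + internal power = radiated power.
Absorbed: α·S·A_cross = 0.47·1440·12.20 = 8260 W (cross-section 2rL).
Total input = 8260 + 9810 = 18070 W.
Radiated: εσ·A_surf·T⁴ with A_surf = 2πrL = 38.34 m².
T⁴ = 18070/(0.47·5.67×10⁻⁸·38.34) = 1.769×10¹⁰ K⁴.

T ≈ 365 K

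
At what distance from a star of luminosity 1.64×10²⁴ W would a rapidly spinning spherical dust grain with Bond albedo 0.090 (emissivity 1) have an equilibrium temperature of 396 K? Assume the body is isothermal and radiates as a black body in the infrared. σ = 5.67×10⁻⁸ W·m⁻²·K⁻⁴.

For an isothermal black-emitting sphere, (1−a)S·πr² = σ·4πr²·T⁴ ⇒ S = 4σT⁴/(1−a).
S = 4·5.67×10⁻⁸·(396)⁴/0.910 = 6129 W/m².
Flux falls as S = L/(4πd²), so d = √(L/(4πS)) = √(1.64×10²⁴/(4π·6129)).

d ≈ 4.61×10⁹ m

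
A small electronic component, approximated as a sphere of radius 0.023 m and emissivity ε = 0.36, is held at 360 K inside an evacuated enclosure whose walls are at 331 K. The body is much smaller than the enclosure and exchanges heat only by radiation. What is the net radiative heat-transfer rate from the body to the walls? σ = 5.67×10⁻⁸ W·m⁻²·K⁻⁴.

For a small grey body in a large enclosure: P_net = εσA(T_body⁴ − T_wall⁴).
A = 4πr² = 0.006648 m²; T_body⁴ − T_wall⁴ = 1.680×10¹⁰ − 1.200×10¹⁰ = 4.793×10⁹ K⁴.
|P_net| = 0.36·5.67×10⁻⁸·0.006648·4.793×10⁹.

P_net ≈ 0.650 W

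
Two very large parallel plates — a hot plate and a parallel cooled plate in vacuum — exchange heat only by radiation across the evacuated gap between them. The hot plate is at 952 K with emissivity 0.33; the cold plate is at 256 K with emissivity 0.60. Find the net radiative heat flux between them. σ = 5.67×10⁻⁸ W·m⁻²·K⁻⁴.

q ≈ 12500 W/m²

For two infinite grey parallel plates, q = σ(T₁⁴ − T₂⁴)/(1/ε₁ + 1/ε₂ − 1).
T₁⁴ − T₂⁴ = 8.214×10¹¹ − 4.295×10⁹ = 8.171×10¹¹ K⁴.
1/ε₁ + 1/ε₂ − 1 = 3.030 + 1.667 − 1 = 3.697.
q = 5.67×10⁻⁸ × 8.171×10¹¹ / 3.697.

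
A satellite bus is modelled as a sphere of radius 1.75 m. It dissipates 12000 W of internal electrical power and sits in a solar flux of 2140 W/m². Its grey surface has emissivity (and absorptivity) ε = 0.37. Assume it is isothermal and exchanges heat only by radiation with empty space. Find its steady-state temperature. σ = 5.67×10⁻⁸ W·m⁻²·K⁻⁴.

At steady state, absorbed solar power + internal power = radiated power.
Absorbed: α·S·A_cross = 0.37·2140·9.621 = 7618 W (cross-section πr²).
Total input = 7618 + 12000 = 19620 W.
Radiated: εσ·A_surf·T⁴ with A_surf = 4πr² = 38.48 m².
T⁴ = 19620/(0.37·5.67×10⁻⁸·38.48) = 2.430×10¹⁰ K⁴.

T ≈ 395 K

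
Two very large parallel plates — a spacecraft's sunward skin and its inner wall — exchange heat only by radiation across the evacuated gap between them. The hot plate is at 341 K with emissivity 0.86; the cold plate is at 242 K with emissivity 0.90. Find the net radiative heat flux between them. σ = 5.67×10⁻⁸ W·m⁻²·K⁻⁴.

For two infinite grey parallel plates, q = σ(T₁⁴ − T₂⁴)/(1/ε₁ + 1/ε₂ − 1).
T₁⁴ − T₂⁴ = 1.352×10¹⁰ − 3.430×10⁹ = 1.009×10¹⁰ K⁴.
1/ε₁ + 1/ε₂ − 1 = 1.163 + 1.111 − 1 = 1.274.
q = 5.67×10⁻⁸ × 1.009×10¹⁰ / 1.274.

q ≈ 449 W/m²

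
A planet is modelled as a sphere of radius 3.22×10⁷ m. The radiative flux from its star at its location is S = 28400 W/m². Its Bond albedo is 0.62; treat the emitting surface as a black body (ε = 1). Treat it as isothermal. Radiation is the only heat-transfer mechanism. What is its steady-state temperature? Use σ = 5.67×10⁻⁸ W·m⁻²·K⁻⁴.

T ≈ 467 K

At equilibrium, absorbed power = emitted power.
Absorbing cross-section = πr² = 3.257×10¹⁵ m²; emitting surface = 4πr² = 1.303×10¹⁶ m² (ratio 4).
(1−a)S·A_cross = εσ·A_surf·T⁴  ⇒  T⁴ = (1−a)S/(4σ).
T⁴ = 0.380·28400/(4·5.67×10⁻⁸) = 4.758×10¹⁰ K⁴.
T = (4.758×10¹⁰)^(1/4).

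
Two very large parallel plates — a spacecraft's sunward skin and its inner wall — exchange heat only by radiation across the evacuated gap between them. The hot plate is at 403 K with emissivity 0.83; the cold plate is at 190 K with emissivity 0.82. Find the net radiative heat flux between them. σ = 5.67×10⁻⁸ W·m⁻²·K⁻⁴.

q ≈ 998 W/m²

For two infinite grey parallel plates, q = σ(T₁⁴ − T₂⁴)/(1/ε₁ + 1/ε₂ − 1).
T₁⁴ − T₂⁴ = 2.638×10¹⁰ − 1.303×10⁹ = 2.507×10¹⁰ K⁴.
1/ε₁ + 1/ε₂ − 1 = 1.205 + 1.220 − 1 = 1.424.
q = 5.67×10⁻⁸ × 2.507×10¹⁰ / 1.424.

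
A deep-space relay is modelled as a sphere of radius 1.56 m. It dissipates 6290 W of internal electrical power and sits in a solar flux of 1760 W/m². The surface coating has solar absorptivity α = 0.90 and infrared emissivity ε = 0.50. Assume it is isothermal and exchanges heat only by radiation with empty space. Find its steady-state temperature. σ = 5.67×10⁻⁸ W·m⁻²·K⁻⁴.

T ≈ 382 K

At steady state, absorbed solar power + internal power = radiated power.
Absorbed: α·S·A_cross = 0.90·1760·7.645 = 12110 W (cross-section πr²).
Total input = 12110 + 6290 = 18400 W.
Radiated: εσ·A_surf·T⁴ with A_surf = 4πr² = 30.58 m².
T⁴ = 18400/(0.50·5.67×10⁻⁸·30.58) = 2.122×10¹⁰ K⁴.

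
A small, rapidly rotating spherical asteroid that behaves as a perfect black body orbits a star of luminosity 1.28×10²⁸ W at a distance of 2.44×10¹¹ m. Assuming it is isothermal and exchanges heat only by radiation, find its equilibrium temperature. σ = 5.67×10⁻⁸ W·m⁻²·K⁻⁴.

T ≈ 524 K

First find the stellar flux at distance d: S = L/(4πd²) = 1.28×10²⁸/(4π·(2.44×10¹¹)²) = 17110 W/m².
For an isothermal sphere, absorbed (1−a)S·πr² = emitted σ·4πr²·T⁴, so T⁴ = (1−a)S/(4σ).
T⁴ = 1.00·17110/(4·5.67×10⁻⁸) = 7.544×10¹⁰ K⁴.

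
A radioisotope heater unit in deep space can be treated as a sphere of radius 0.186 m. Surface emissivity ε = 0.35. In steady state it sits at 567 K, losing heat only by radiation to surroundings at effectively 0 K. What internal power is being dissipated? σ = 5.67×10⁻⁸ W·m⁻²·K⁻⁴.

P ≈ 892 W

Steady state: P = εσA T⁴.
A = 4πr² = 0.4347 m²; T⁴ = (567)⁴ = 1.034×10¹¹ K⁴.
P = 0.35 × 5.67×10⁻⁸ × 0.4347 × 1.034×10¹¹.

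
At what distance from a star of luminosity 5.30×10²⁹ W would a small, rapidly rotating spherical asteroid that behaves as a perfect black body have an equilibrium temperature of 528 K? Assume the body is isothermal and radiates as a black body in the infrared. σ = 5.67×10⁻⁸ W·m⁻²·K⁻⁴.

For an isothermal black-emitting sphere, (1−a)S·πr² = σ·4πr²·T⁴ ⇒ S = 4σT⁴/(1−a).
S = 4·5.67×10⁻⁸·(528)⁴/1.00 = 17630 W/m².
Flux falls as S = L/(4πd²), so d = √(L/(4πS)) = √(5.30×10²⁹/(4π·17630)).

d ≈ 1.55×10¹² m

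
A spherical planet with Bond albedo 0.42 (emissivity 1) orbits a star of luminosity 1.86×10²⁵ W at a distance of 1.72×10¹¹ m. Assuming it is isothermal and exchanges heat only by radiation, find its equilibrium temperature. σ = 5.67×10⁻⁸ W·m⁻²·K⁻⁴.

First find the stellar flux at distance d: S = L/(4πd²) = 1.86×10²⁵/(4π·(1.72×10¹¹)²) = 50.03 W/m².
For an isothermal sphere, absorbed (1−a)S·πr² = emitted σ·4πr²·T⁴, so T⁴ = (1−a)S/(4σ).
T⁴ = 0.580·50.03/(4·5.67×10⁻⁸) = 1.279×10⁸ K⁴.

T ≈ 106 K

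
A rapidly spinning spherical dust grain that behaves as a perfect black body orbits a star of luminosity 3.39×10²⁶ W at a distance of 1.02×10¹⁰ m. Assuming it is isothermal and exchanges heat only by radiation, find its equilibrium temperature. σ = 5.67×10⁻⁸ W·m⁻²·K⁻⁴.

First find the stellar flux at distance d: S = L/(4πd²) = 3.39×10²⁶/(4π·(1.02×10¹⁰)²) = 2.593×10⁵ W/m².
For an isothermal sphere, absorbed (1−a)S·πr² = emitted σ·4πr²·T⁴, so T⁴ = (1−a)S/(4σ).
T⁴ = 1.00·2.593×10⁵/(4·5.67×10⁻⁸) = 1.143×10¹² K⁴.

T ≈ 1030 K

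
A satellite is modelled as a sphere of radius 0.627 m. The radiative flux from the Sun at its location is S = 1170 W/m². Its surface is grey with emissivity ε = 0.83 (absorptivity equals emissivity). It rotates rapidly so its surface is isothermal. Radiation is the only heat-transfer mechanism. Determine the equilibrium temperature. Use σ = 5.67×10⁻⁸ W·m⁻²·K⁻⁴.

T ≈ 268 K

At equilibrium, absorbed power = emitted power.
Absorbing cross-section = πr² = 1.235 m²; emitting surface = 4πr² = 4.940 m² (ratio 4).
εS·A_cross = εσ·A_surf·T⁴  ⇒  T⁴ = S/(4σ)   (ε cancels).
T⁴ = 1170/(4·5.67×10⁻⁸) = 5.159×10⁹ K⁴.
T = (5.159×10⁹)^(1/4).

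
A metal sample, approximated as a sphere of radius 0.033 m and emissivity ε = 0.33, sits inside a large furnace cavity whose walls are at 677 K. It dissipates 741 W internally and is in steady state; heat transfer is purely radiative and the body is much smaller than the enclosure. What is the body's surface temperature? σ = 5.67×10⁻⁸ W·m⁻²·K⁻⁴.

For a small grey body in a large enclosure, net radiated power = εσA(T⁴ − T_w⁴).
Steady state: P = εσA(T⁴ − T_w⁴) with A = 4πr² = 0.01368 m².
T⁴ = P/(εσA) + T_w⁴ = 741/(0.33·5.67×10⁻⁸·0.01368) + (677)⁴
    = 2.894×10¹² + 2.101×10¹¹ = 3.104×10¹² K⁴.

T ≈ 1330 K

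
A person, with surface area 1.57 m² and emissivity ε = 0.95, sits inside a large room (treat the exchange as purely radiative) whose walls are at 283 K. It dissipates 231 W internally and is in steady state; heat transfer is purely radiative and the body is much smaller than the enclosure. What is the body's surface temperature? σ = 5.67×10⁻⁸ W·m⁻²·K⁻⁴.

For a small grey body in a large enclosure, net radiated power = εσA(T⁴ − T_w⁴).
Steady state: P = εσA(T⁴ − T_w⁴) with A = 1.57 m².
T⁴ = P/(εσA) + T_w⁴ = 231/(0.95·5.67×10⁻⁸·1.570) + (283)⁴
    = 2.732×10⁹ + 6.414×10⁹ = 9.146×10⁹ K⁴.

T ≈ 309 K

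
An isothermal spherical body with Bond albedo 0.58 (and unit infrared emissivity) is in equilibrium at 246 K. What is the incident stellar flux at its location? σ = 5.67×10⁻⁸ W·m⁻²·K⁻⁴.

(1−a)S·πr² = σ·4πr²·T⁴ ⇒ S = 4σT⁴/(1−a).
S = 4·5.67×10⁻⁸·3.662×10⁹/0.420.

S ≈ 1980 W/m²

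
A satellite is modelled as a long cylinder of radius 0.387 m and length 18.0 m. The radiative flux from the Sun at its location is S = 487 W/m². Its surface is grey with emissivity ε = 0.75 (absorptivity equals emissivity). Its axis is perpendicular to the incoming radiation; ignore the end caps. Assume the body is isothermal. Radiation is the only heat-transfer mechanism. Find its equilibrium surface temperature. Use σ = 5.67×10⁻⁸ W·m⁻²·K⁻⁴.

T ≈ 229 K

At equilibrium, absorbed power = emitted power.
Absorbing cross-section = 2rL = 13.93 m²; emitting surface = 2πrL = 43.77 m² (ratio π).
εS·A_cross = εσ·A_surf·T⁴  ⇒  T⁴ = S/(πσ)   (ε cancels).
T⁴ = 487/(π·5.67×10⁻⁸) = 2.734×10⁹ K⁴.
T = (2.734×10⁹)^(1/4).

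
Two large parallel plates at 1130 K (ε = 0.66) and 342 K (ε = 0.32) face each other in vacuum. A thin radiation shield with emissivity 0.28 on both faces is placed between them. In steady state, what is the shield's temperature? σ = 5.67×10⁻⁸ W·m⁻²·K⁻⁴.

T_s ≈ 989 K

In steady state the net flux on the hot side equals that on the cold side.
σ(T₁⁴−T_s⁴)/D₁ = σ(T_s⁴−T₂⁴)/D₂, with D₁ = 1/ε₁+1/ε_s−1 = 4.087, D₂ = 1/ε_s+1/ε₂−1 = 5.696.
Solve for T_s⁴: T_s⁴ = (D₂·T₁⁴ + D₁·T₂⁴)/(D₁+D₂) = 9.551×10¹¹ K⁴.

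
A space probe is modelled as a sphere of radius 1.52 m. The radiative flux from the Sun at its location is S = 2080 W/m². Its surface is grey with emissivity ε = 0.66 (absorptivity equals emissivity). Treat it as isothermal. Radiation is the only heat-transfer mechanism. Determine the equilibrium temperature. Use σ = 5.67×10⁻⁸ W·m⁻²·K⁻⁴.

T ≈ 309 K

At equilibrium, absorbed power = emitted power.
Absorbing cross-section = πr² = 7.258 m²; emitting surface = 4πr² = 29.03 m² (ratio 4).
εS·A_cross = εσ·A_surf·T⁴  ⇒  T⁴ = S/(4σ)   (ε cancels).
T⁴ = 2080/(4·5.67×10⁻⁸) = 9.171×10⁹ K⁴.
T = (9.171×10⁹)^(1/4).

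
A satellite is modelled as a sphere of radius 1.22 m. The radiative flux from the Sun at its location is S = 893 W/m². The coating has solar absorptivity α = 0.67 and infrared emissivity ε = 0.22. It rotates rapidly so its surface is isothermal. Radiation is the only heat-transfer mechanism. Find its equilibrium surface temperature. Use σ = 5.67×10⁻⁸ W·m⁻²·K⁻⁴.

At equilibrium, absorbed power = emitted power.
Absorbing cross-section = πr² = 4.676 m²; emitting surface = 4πr² = 18.70 m² (ratio 4).
αS·A_cross = εσ·A_surf·T⁴  ⇒  T⁴ = αS/(ε·4σ).
T⁴ = 0.670·893/(0.22·4·5.67×10⁻⁸) = 1.199×10¹⁰ K⁴.
T = (1.199×10¹⁰)^(1/4).

T ≈ 331 K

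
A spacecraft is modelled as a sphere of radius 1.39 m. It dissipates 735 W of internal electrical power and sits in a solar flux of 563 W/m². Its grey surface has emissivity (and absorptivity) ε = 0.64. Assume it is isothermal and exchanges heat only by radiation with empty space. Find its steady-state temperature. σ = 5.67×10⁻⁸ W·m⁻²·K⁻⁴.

At steady state, absorbed solar power + internal power = radiated power.
Absorbed: α·S·A_cross = 0.64·563·6.070 = 2187 W (cross-section πr²).
Total input = 2187 + 735 = 2922 W.
Radiated: εσ·A_surf·T⁴ with A_surf = 4πr² = 24.28 m².
T⁴ = 2922/(0.64·5.67×10⁻⁸·24.28) = 3.317×10⁹ K⁴.

T ≈ 240 K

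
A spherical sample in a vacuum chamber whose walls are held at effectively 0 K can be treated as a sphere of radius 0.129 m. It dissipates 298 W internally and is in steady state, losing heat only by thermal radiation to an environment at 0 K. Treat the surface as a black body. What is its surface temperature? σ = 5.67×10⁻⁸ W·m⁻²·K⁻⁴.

T ≈ 398 K

Steady state: internal power = radiated power, P = εσA T⁴.
Radiating area A = 4πr² = 0.2091 m².
T⁴ = P/(εσA) = 298/(1.0·5.67×10⁻⁸·0.2091) = 2.513×10¹⁰ K⁴.
T = (2.513×10¹⁰)^(1/4).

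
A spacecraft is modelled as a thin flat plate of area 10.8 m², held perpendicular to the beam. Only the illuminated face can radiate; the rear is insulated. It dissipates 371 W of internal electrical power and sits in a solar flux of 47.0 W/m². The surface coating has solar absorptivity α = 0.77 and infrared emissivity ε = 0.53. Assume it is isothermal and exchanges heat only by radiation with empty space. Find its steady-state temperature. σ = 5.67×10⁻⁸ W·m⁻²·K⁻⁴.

T ≈ 220 K

At steady state, absorbed solar power + internal power = radiated power.
Absorbed: α·S·A_cross = 0.77·47.0·10.80 = 390.9 W (cross-section A).
Total input = 390.9 + 371 = 761.9 W.
Radiated: εσ·A_surf·T⁴ with A_surf = A = 10.80 m².
T⁴ = 761.9/(0.53·5.67×10⁻⁸·10.80) = 2.347×10⁹ K⁴.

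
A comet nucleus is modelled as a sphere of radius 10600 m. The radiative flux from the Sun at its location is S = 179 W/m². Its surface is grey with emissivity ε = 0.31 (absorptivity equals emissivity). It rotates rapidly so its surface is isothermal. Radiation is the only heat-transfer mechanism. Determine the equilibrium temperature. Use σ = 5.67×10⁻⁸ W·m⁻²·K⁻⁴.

T ≈ 168 K

At equilibrium, absorbed power = emitted power.
Absorbing cross-section = πr² = 3.530×10⁸ m²; emitting surface = 4πr² = 1.412×10⁹ m² (ratio 4).
εS·A_cross = εσ·A_surf·T⁴  ⇒  T⁴ = S/(4σ)   (ε cancels).
T⁴ = 179/(4·5.67×10⁻⁸) = 7.892×10⁸ K⁴.
T = (7.892×10⁸)^(1/4).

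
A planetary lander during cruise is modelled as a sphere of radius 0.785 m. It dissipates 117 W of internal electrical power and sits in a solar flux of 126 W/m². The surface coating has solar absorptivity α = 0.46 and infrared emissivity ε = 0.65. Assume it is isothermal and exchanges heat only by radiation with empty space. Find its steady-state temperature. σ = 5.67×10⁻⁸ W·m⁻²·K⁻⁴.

At steady state, absorbed solar power + internal power = radiated power.
Absorbed: α·S·A_cross = 0.46·126·1.936 = 112.2 W (cross-section πr²).
Total input = 112.2 + 117 = 229.2 W.
Radiated: εσ·A_surf·T⁴ with A_surf = 4πr² = 7.744 m².
T⁴ = 229.2/(0.65·5.67×10⁻⁸·7.744) = 8.031×10⁸ K⁴.

T ≈ 168 K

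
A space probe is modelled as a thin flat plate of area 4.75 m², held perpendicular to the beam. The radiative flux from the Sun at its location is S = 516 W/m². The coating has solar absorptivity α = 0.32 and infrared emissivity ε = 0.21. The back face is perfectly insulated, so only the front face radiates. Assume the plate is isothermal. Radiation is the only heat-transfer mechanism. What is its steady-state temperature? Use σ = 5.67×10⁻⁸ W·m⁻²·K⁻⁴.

T ≈ 343 K

At equilibrium, absorbed power = emitted power.
Absorbing cross-section = A = 4.750 m²; emitting surface = A = 4.750 m² (ratio 1).
αS·A_cross = εσ·A_surf·T⁴  ⇒  T⁴ = αS/(ε·1σ).
T⁴ = 0.320·516/(0.21·1·5.67×10⁻⁸) = 1.387×10¹⁰ K⁴.
T = (1.387×10¹⁰)^(1/4).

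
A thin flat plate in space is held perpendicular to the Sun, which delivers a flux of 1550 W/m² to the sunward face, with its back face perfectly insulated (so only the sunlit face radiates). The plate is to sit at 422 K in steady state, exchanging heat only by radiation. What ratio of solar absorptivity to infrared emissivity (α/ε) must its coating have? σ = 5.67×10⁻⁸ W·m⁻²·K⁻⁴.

α/ε ≈ 1.16

Balance: αS·A = εσ·1A·T⁴ ⇒ α/ε = σT⁴/S.
α/ε = 5.67×10⁻⁸·(422)⁴/1550 = 5.67×10⁻⁸·3.171×10¹⁰/1550.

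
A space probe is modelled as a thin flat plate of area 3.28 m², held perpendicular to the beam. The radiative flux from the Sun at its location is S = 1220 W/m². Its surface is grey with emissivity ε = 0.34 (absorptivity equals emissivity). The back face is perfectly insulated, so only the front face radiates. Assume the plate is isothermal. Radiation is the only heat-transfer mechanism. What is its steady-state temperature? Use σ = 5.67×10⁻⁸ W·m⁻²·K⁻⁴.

At equilibrium, absorbed power = emitted power.
Absorbing cross-section = A = 3.280 m²; emitting surface = A = 3.280 m² (ratio 1).
εS·A_cross = εσ·A_surf·T⁴  ⇒  T⁴ = S/(1σ)   (ε cancels).
T⁴ = 1220/(1·5.67×10⁻⁸) = 2.152×10¹⁰ K⁴.
T = (2.152×10¹⁰)^(1/4).

T ≈ 383 K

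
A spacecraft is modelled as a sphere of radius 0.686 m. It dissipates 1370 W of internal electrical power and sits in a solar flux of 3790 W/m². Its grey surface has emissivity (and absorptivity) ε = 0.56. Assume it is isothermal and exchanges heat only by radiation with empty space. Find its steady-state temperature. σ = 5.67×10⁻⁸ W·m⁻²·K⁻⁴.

At steady state, absorbed solar power + internal power = radiated power.
Absorbed: α·S·A_cross = 0.56·3790·1.478 = 3138 W (cross-section πr²).
Total input = 3138 + 1370 = 4508 W.
Radiated: εσ·A_surf·T⁴ with A_surf = 4πr² = 5.914 m².
T⁴ = 4508/(0.56·5.67×10⁻⁸·5.914) = 2.401×10¹⁰ K⁴.

T ≈ 394 K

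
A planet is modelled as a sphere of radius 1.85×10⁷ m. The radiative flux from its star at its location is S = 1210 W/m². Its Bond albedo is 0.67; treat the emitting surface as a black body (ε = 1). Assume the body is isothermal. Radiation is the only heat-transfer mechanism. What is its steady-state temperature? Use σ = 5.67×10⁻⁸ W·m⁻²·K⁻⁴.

T ≈ 205 K

At equilibrium, absorbed power = emitted power.
Absorbing cross-section = πr² = 1.075×10¹⁵ m²; emitting surface = 4πr² = 4.301×10¹⁵ m² (ratio 4).
(1−a)S·A_cross = εσ·A_surf·T⁴  ⇒  T⁴ = (1−a)S/(4σ).
T⁴ = 0.330·1210/(4·5.67×10⁻⁸) = 1.761×10⁹ K⁴.
T = (1.761×10⁹)^(1/4).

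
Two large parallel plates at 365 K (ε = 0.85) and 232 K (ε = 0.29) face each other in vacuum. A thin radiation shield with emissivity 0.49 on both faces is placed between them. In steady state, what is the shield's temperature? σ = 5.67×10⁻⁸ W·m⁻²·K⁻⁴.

In steady state the net flux on the hot side equals that on the cold side.
σ(T₁⁴−T_s⁴)/D₁ = σ(T_s⁴−T₂⁴)/D₂, with D₁ = 1/ε₁+1/ε_s−1 = 2.217, D₂ = 1/ε_s+1/ε₂−1 = 4.489.
Solve for T_s⁴: T_s⁴ = (D₂·T₁⁴ + D₁·T₂⁴)/(D₁+D₂) = 1.284×10¹⁰ K⁴.

T_s ≈ 337 K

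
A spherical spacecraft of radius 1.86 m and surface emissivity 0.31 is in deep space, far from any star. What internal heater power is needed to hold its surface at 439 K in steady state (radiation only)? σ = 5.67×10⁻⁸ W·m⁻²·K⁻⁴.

P ≈ 28400 W

P = εσ·4πr²·T⁴.
4πr² = 43.47 m²; T⁴ = 3.714×10¹⁰ K⁴.
P = 0.31·5.67×10⁻⁸·43.47·3.714×10¹⁰.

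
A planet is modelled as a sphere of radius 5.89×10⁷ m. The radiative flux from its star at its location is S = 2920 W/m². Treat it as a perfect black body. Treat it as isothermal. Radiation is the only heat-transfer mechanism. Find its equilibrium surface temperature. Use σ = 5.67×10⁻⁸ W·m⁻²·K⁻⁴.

At equilibrium, absorbed power = emitted power.
Absorbing cross-section = πr² = 1.090×10¹⁶ m²; emitting surface = 4πr² = 4.360×10¹⁶ m² (ratio 4).
S·A_cross = εσ·A_surf·T⁴  ⇒  T⁴ = S/(4σ).
T⁴ = 1.00·2920/(4·5.67×10⁻⁸) = 1.287×10¹⁰ K⁴.
T = (1.287×10¹⁰)^(1/4).

T ≈ 337 K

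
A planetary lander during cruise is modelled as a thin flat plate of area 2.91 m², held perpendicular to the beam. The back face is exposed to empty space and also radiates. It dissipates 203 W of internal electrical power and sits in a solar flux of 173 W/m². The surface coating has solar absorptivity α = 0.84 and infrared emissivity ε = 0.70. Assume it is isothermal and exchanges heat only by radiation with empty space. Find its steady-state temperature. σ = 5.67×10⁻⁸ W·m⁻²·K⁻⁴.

At steady state, absorbed solar power + internal power = radiated power.
Absorbed: α·S·A_cross = 0.84·173·2.910 = 422.9 W (cross-section A).
Total input = 422.9 + 203 = 625.9 W.
Radiated: εσ·A_surf·T⁴ with A_surf = 2A = 5.820 m².
T⁴ = 625.9/(0.70·5.67×10⁻⁸·5.820) = 2.709×10⁹ K⁴.

T ≈ 228 K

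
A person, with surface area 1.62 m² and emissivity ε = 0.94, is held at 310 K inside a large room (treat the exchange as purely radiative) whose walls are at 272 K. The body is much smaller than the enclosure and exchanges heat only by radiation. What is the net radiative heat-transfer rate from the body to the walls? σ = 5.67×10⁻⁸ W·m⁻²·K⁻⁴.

For a small grey body in a large enclosure: P_net = εσA(T_body⁴ − T_wall⁴).
A = 1.62 m²; T_body⁴ − T_wall⁴ = 9.235×10⁹ − 5.474×10⁹ = 3.762×10⁹ K⁴.
|P_net| = 0.94·5.67×10⁻⁸·1.620·3.762×10⁹.

P_net ≈ 325 W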